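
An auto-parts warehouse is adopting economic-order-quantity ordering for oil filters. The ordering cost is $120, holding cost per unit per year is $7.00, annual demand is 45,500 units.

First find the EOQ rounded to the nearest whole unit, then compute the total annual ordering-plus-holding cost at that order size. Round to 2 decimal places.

EOQ = √(2DS/H) = √(2 × 45,500 × 120 / 7)
    = √(1,560,000.00) ≈ 1,249.00 → Q = 1,249 units
Ordering: D/Q × S = 45,500/1,249 × $120 = $4,371.50
Holding:  Q/2 × H = 1,249/2 × $7 = $4,371.50
Total = $4,371.50 + $4,371.50 = $8,743.00

$8,743.00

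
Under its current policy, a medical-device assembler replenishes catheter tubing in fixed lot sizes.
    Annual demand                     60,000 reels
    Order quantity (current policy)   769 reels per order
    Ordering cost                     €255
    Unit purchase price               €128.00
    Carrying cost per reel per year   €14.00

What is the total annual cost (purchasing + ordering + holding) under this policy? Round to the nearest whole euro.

€7,705,279

Ordering: D/Q × S = 60,000/769 × €255 = €19,895.97
Holding:  Q/2 × H = 769/2 × €14 = €5,383.00
Purchase cost = D·C = 60,000 × 128 = €7,680,000.00
Total = €19,895.97 + €5,383.00 + €7,680,000.00 = €7,705,278.97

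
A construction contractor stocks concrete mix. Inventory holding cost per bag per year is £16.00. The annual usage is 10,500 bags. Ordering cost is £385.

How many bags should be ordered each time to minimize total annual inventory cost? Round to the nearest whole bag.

711 bags

2DS/H = 2·10,500·385/16 = 505,312.50
EOQ = √505,312.50 ≈ 710.85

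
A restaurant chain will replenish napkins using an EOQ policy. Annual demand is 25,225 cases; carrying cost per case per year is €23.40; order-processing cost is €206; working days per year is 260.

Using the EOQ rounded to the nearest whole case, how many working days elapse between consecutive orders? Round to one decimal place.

EOQ = √(2DS/H) = √(2 × 25,225 × 206 / 23.4)
    = √(444,132.48) ≈ 666.43 → Q = 666 cases
Days between orders = 260 / (D/Q) = 260 / 37.875 ≈ 6.865

6.9 days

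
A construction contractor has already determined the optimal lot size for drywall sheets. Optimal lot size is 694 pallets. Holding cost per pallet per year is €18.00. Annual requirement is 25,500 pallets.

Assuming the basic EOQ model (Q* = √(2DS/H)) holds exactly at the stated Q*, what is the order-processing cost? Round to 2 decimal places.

Since Q* = (2DS/H)^½, squaring gives Q*²·H = 2DS.
S = Q²H / (2D) = 694² × 18 / (2 × 25,500) = 169.9892

€169.99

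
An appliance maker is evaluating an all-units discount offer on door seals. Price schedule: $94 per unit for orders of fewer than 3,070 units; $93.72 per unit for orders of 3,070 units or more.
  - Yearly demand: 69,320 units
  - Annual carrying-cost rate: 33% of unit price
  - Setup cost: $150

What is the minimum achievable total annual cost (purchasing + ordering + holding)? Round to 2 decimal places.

H₁ = 33%×$94 = $31.0200;  H₂ = 33%×$93.72 = $30.9276
EOQ₁ = √(2×69,320×150/31.0200) = 818.78  (< 3,070, feasible at tier 1)
EOQ₂ = √(2×69,320×150/30.9276) = 820.01  (< 3,070 → use Q = 3,070 at tier-2 price)
TC(tier 1 (EOQ₁), Q≈818.8) = $6,541,478.66
TC(tier 2, Q≈3,070.0) = $6,547,531.24
Minimum at tier 1 (EOQ₁): $6,541,478.66

$6,541,478.66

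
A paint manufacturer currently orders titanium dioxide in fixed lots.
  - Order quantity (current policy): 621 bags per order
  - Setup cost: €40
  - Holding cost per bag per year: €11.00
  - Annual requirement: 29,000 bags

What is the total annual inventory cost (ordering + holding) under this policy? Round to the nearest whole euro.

Orders/yr = 29,000/621 = 46.699; ordering cost = 46.699 × €40 = €1,867.95
Average inventory = 621/2 = 310.5; holding cost = 310.5 × €11 = €3,415.50
Total = €1,867.95 + €3,415.50 = €5,283.45

€5,283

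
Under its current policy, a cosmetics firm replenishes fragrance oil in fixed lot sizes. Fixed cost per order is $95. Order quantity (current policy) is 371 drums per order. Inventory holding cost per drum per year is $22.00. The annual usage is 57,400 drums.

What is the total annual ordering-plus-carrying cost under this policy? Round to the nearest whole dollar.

$18,779

Ordering: D/Q × S = 57,400/371 × $95 = $14,698.11
Holding:  Q/2 × H = 371/2 × $22 = $4,081.00
Total = $14,698.11 + $4,081.00 = $18,779.11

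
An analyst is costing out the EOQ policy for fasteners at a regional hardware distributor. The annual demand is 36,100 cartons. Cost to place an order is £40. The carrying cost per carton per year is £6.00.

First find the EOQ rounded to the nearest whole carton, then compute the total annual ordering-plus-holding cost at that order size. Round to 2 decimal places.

2DS/H = 2·36,100·40/6 = 481,333.33
EOQ = √481,333.33 ≈ 693.78 → Q = 694 cartons
Annual ordering cost = (D/Q)·S = (36,100/694) × 40 = £2,080.69
Annual holding cost  = (Q/2)·H = (694/2) × 6 = £2,082.00
Total = £2,080.69 + £2,082.00 = £4,162.69

£4,162.69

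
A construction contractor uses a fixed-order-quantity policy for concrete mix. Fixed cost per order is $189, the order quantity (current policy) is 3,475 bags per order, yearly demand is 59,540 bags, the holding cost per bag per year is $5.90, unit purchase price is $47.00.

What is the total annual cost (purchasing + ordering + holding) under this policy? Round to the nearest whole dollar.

Orders/yr = 59,540/3,475 = 17.134; ordering cost = 17.134 × $189 = $3,238.29
Average inventory = 3,475/2 = 1737.5; holding cost = 1737.5 × $5.9 = $10,251.25
Purchase cost = D·C = 59,540 × 47 = $2,798,380.00
Total = $3,238.29 + $10,251.25 + $2,798,380.00 = $2,811,869.54

$2,811,870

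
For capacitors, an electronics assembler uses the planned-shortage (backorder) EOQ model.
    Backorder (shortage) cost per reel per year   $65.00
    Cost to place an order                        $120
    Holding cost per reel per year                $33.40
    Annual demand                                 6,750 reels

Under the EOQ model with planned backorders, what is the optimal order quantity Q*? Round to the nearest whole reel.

Q* = √(2DS/H) · √((H + b)/b)
   = √(2 × 6,750 × 120 / 33.4) · √((33.4 + 65) / 65)
   = 220.234 × 1.2304 ≈ 270.97

271 reels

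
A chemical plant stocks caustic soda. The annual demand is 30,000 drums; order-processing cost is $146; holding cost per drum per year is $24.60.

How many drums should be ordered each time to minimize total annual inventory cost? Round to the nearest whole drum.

597 drums

Optimal lot size Q* = (2 × 30,000 × $146 / $24.6)^½ ≈ 596.74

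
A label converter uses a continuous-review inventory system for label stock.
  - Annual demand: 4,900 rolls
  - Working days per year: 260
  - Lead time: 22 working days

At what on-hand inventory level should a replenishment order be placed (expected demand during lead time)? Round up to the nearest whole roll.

Daily demand d = 4,900 / 260 = 18.846 rolls/day
Demand during lead time = 18.846 × 22 = 414.62
Reorder point = 414.62 → round up

415 rolls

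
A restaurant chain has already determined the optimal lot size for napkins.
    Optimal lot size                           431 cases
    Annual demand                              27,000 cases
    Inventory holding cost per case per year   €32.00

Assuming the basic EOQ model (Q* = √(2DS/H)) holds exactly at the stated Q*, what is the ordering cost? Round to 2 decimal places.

€110.08

Since Q* = (2DS/H)^½, squaring gives Q*²·H = 2DS.
S = Q²H / (2D) = 431² × 32 / (2 × 27,000) = 110.0806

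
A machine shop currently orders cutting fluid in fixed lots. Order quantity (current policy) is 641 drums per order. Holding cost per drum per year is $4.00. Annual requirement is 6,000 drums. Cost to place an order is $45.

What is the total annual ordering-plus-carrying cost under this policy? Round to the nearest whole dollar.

$1,703

Annual ordering cost = (D/Q)·S = (6,000/641) × 45 = $421.22
Annual holding cost  = (Q/2)·H = (641/2) × 4 = $1,282.00
Total = $421.22 + $1,282.00 = $1,703.22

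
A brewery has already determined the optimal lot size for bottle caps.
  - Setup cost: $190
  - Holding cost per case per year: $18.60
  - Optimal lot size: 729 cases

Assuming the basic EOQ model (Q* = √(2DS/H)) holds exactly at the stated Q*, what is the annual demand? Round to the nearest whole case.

26,013 cases per year

From Q* = √(2DS/H) ⇒ Q*² = 2DS/H.
D = Q²H / (2S) = 729² × 18.6 / (2 × 190) = 26,012.64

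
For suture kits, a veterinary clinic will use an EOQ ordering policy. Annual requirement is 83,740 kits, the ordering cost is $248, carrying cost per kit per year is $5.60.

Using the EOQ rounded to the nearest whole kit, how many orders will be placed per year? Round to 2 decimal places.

EOQ = √(2DS/H) = √(2 × 83,740 × 248 / 5.6)
    = √(7,416,971.43) ≈ 2,723.41 → Q = 2,723
N = D/Q = 83,740/2,723 ≈ 30.753 orders/yr

30.75 orders per year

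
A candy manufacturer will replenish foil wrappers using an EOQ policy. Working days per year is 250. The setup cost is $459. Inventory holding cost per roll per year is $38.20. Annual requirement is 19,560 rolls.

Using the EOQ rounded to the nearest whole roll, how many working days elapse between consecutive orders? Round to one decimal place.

Optimal lot size Q* = (2 × 19,560 × $459 / $38.2)^½ ≈ 685.61 → Q = 686 rolls
T = Q/D × 250 days = 686/19,560 × 250 = 8.768 days

8.8 days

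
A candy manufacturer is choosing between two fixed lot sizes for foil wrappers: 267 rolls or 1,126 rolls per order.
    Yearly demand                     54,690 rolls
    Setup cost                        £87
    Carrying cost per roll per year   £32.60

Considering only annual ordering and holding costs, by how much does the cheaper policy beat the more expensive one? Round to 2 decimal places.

Annual cost at Q: ordering D·S/Q plus holding Q·H/2.
TC(267) = (54,690/267)×87 + (267/2)×32.6 = £22,172.44
TC(1,126) = (54,690/1,126)×87 + (1,126/2)×32.6 = £22,579.40
|ΔTC| = |£22,172.44 − £22,579.40| = £406.97

£406.97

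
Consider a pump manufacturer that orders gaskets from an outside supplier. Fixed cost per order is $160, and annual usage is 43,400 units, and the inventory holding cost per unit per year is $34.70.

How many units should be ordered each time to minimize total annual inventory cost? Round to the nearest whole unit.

633 units

Optimal lot size Q* = (2 × 43,400 × $160 / $34.7)^½ ≈ 632.64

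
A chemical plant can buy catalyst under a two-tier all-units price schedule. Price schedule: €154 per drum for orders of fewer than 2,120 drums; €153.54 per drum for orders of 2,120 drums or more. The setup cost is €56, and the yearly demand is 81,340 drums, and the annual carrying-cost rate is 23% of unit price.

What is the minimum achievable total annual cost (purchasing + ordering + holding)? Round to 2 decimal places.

€12,528,525.26

H₁ = 23%×€154 = €35.4200;  H₂ = 23%×€153.54 = €35.3142
EOQ₁ = √(2×81,340×56/35.4200) = 507.15  (< 2,120, feasible at tier 1)
EOQ₂ = √(2×81,340×56/35.3142) = 507.91  (< 2,120 → use Q = 2,120 at tier-2 price)
TC(tier 1 (EOQ₁), Q≈507.2) = €12,544,323.27
TC(tier 2, Q≈2,120.0) = €12,528,525.26
Minimum at tier 2: €12,528,525.26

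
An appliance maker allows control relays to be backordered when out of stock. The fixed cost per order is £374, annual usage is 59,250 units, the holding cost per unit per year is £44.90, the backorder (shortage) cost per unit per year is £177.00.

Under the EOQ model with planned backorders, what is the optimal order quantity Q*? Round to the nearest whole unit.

1,112 units

Basic EOQ = √(2·59,250·374/44.9) = 993.509
Backorder adjustment √((H+b)/b) = √((44.9+177)/177) = 1.1197
Q* = 993.509 × 1.1197 ≈ 1,112.41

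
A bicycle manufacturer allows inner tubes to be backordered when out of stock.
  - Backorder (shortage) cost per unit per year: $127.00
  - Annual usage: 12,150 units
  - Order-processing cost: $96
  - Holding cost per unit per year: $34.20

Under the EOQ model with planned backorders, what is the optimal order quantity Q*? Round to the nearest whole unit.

294 units

Basic EOQ = √(2·12,150·96/34.2) = 261.171
Backorder adjustment √((H+b)/b) = √((34.2+127)/127) = 1.1266
Q* = 261.171 × 1.1266 ≈ 294.24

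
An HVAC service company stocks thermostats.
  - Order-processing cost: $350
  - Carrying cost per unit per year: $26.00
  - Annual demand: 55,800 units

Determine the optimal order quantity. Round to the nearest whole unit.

2DS/H = 2·55,800·350/26 = 1,502,307.69
EOQ = √1,502,307.69 ≈ 1,225.69

1,226 units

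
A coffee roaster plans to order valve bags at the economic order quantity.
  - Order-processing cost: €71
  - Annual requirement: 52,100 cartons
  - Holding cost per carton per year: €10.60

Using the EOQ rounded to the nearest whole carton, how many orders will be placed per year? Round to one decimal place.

62.4 orders per year

Q* = √(2·D·S / H) = √(2·52,100·71 / 10.6) = √697,943.4 ≈ 835.43 → Q = 835
Orders per year = D/Q = 52,100 / 835 = 62.395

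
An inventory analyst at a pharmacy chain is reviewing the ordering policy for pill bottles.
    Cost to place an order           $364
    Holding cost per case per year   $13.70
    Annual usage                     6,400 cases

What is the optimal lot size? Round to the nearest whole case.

583 cases

Optimal lot size Q* = (2 × 6,400 × $364 / $13.7)^½ ≈ 583.17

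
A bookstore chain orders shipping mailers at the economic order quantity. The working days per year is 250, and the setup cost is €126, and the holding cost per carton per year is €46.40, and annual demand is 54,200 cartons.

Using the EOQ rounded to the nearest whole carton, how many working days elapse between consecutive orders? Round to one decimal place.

2.5 days

EOQ = √(2DS/H) = √(2 × 54,200 × 126 / 46.4)
    = √(294,362.07) ≈ 542.55 → Q = 543 cartons
Cycle time = (working days × Q)/D = (250 × 543) / 54,200 = 2.505 days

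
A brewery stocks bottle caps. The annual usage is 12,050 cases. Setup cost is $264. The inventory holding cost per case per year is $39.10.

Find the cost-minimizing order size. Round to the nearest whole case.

EOQ = √(2DS/H) = √(2 × 12,050 × 264 / 39.1)
    = √(162,721.23) ≈ 403.39

403 cases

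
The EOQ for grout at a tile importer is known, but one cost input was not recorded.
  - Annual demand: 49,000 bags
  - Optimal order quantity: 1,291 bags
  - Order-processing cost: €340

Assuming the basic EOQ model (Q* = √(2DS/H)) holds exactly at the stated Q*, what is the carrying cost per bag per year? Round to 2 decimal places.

EOQ relation: Q² = 2DS/H, so rearrange for the unknown.
H = 2DS / Q² = 2 × 49,000 × 340 / 1,291² = 19.9918

€19.99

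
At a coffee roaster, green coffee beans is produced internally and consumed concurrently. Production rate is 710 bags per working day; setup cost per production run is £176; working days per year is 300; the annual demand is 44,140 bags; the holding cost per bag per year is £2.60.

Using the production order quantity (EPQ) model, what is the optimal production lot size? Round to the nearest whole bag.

2,746 bags

d = 44,140/300 = 147.1333 bags/day;  effective holding cost H(1 − d/p) = 2.6·(1 − 147.1333/710) = 2.06120
Q* = √(2DS / H_eff) = √(2·44,140·176 / 2.06120) ≈ 2,745.54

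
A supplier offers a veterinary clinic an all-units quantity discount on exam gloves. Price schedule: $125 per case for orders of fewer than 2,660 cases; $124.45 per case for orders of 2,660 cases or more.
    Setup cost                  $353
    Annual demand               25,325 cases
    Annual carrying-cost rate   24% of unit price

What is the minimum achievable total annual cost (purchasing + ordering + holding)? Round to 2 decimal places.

$3,188,784.95

H₁ = 24%×$125 = $30.0000;  H₂ = 24%×$124.45 = $29.8680
EOQ₁ = √(2×25,325×353/30.0000) = 772.00  (< 2,660, feasible at tier 1)
EOQ₂ = √(2×25,325×353/29.8680) = 773.70  (< 2,660 → use Q = 2,660 at tier-2 price)
TC(tier 1 (EOQ₁), Q≈772.0) = $3,188,784.95
TC(tier 2, Q≈2,660.0) = $3,194,781.49
Minimum at tier 1 (EOQ₁): $3,188,784.95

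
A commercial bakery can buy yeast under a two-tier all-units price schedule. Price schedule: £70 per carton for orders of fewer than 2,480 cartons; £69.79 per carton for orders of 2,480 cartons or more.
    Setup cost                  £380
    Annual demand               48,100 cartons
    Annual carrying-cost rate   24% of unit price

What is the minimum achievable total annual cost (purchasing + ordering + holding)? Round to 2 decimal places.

£3,385,038.67

H₁ = 24%×£70 = £16.8000;  H₂ = 24%×£69.79 = £16.7496
EOQ₁ = √(2×48,100×380/16.8000) = 1,475.11  (< 2,480, feasible at tier 1)
EOQ₂ = √(2×48,100×380/16.7496) = 1,477.33  (< 2,480 → use Q = 2,480 at tier-2 price)
TC(tier 1 (EOQ₁), Q≈1,475.1) = £3,391,781.86
TC(tier 2, Q≈2,480.0) = £3,385,038.67
Minimum at tier 2: £3,385,038.67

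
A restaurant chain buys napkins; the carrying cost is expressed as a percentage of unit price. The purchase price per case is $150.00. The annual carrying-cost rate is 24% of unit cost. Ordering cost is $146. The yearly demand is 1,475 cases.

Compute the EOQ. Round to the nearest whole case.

109 cases

H = i·C = 0.24 × $150 = $36.0000 per case-year
Optimal lot size Q* = (2 × 1,475 × $146 / $36)^½ ≈ 109.38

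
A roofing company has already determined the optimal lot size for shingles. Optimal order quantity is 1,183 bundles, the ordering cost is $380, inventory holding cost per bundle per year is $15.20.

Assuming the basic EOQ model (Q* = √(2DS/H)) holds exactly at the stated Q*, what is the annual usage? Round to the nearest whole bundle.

27,990 bundles per year

From Q* = √(2DS/H) ⇒ Q*² = 2DS/H.
D = Q²H / (2S) = 1,183² × 15.2 / (2 × 380) = 27,989.78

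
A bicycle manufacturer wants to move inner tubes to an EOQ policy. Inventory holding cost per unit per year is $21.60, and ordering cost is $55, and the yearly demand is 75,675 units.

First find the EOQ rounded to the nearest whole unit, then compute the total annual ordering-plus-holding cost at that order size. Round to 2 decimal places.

Optimal lot size Q* = (2 × 75,675 × $55 / $21.6)^½ ≈ 620.79 → Q = 621 units
Orders/yr = 75,675/621 = 121.860; ordering cost = 121.860 × $55 = $6,702.29
Average inventory = 621/2 = 310.5; holding cost = 310.5 × $21.6 = $6,706.80
Total = $6,702.29 + $6,706.80 = $13,409.09

$13,409.09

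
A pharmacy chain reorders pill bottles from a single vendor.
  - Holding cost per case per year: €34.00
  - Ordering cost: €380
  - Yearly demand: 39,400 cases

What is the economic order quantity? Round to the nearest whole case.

938 cases

Q* = √(2·D·S / H) = √(2·39,400·380 / 34) = √880,705.9 ≈ 938.46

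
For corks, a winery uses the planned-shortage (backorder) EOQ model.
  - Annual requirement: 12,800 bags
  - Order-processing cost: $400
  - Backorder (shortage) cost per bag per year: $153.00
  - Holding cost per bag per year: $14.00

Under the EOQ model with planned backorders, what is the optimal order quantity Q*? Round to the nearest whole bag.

894 bags

Q* = √(2DS/H) · √((H + b)/b)
   = √(2 × 12,800 × 400 / 14) · √((14 + 153) / 153)
   = 855.236 × 1.0448 ≈ 893.51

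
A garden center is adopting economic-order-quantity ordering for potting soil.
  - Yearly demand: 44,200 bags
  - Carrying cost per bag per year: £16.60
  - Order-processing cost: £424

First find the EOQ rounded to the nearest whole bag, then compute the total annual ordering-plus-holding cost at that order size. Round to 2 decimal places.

2DS/H = 2·44,200·424/16.6 = 2,257,927.71
EOQ = √2,257,927.71 ≈ 1,502.64 → Q = 1,503 bags
Ordering: D/Q × S = 44,200/1,503 × £424 = £12,468.93
Holding:  Q/2 × H = 1,503/2 × £16.6 = £12,474.90
Total = £12,468.93 + £12,474.90 = £24,943.83

£24,943.83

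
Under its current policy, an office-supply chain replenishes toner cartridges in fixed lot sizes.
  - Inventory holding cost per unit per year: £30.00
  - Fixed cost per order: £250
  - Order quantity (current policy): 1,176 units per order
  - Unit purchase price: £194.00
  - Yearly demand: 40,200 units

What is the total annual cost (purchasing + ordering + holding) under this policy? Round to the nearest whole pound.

£7,824,986

Ordering: D/Q × S = 40,200/1,176 × £250 = £8,545.92
Holding:  Q/2 × H = 1,176/2 × £30 = £17,640.00
Purchase cost = D·C = 40,200 × 194 = £7,798,800.00
Total = £8,545.92 + £17,640.00 + £7,798,800.00 = £7,824,985.92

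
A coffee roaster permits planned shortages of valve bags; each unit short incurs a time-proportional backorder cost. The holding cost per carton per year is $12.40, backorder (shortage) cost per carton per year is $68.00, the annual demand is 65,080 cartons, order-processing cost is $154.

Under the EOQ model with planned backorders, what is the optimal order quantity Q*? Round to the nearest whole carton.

Q* = √(2DS/H) · √((H + b)/b)
   = √(2 × 65,080 × 154 / 12.4) · √((12.4 + 68) / 68)
   = 1,271.418 × 1.0874 ≈ 1,382.49

1,382 cartons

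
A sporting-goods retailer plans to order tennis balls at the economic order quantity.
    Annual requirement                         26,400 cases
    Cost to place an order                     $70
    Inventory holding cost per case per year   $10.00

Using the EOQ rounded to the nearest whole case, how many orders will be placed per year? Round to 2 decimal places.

43.42 orders per year

2DS/H = 2·26,400·70/10 = 369,600.00
EOQ = √369,600.00 ≈ 607.95 → Q = 608
Orders per year = D/Q = 26,400 / 608 = 43.421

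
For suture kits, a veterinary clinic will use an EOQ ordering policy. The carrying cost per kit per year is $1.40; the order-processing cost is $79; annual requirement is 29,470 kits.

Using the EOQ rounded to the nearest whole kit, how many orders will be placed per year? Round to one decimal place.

16.2 orders per year

Optimal lot size Q* = (2 × 29,470 × $79 / $1.4)^½ ≈ 1,823.71 → Q = 1,824
Orders per year = D/Q = 29,470 / 1,824 = 16.157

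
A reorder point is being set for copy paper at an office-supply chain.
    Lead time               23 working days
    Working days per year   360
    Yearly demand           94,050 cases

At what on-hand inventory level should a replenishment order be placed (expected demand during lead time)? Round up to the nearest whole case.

6,009 cases

Daily demand d = 94,050 / 360 = 261.250 cases/day
Demand during lead time = 261.250 × 23 = 6,008.75
Reorder point = 6,008.75 → round up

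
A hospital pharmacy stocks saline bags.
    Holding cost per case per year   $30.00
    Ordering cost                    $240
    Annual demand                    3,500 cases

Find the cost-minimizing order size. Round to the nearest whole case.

237 cases

2DS/H = 2·3,500·240/30 = 56,000.00
EOQ = √56,000.00 ≈ 236.64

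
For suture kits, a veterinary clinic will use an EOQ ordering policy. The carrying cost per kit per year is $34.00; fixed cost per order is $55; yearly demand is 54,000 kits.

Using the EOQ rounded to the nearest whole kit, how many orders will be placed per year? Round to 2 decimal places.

2DS/H = 2·54,000·55/34 = 174,705.88
EOQ = √174,705.88 ≈ 417.98 → Q = 418
Orders per year = D/Q = 54,000 / 418 = 129.187

129.19 orders per year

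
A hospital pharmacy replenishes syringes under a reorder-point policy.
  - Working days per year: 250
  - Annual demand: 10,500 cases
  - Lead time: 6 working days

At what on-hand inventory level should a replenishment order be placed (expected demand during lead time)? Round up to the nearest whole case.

252 cases

Daily demand d = 10,500 / 250 = 42.000 cases/day
Demand during lead time = 42.000 × 6 = 252.00
Reorder point = 252.00 → round up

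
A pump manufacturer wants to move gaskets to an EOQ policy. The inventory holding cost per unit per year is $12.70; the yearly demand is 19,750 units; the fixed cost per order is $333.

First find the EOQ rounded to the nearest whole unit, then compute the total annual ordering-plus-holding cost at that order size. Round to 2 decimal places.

2DS/H = 2·19,750·333/12.7 = 1,035,708.66
EOQ = √1,035,708.66 ≈ 1,017.70 → Q = 1,018 units
Orders/yr = 19,750/1,018 = 19.401; ordering cost = 19.401 × $333 = $6,460.46
Average inventory = 1,018/2 = 509; holding cost = 509 × $12.7 = $6,464.30
Total = $6,460.46 + $6,464.30 = $12,924.76

$12,924.76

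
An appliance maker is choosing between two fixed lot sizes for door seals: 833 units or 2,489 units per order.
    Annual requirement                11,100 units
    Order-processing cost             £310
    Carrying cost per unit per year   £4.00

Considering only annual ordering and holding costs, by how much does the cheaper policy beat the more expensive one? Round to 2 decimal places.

£563.63

Annual cost at Q: ordering D·S/Q plus holding Q·H/2.
TC(833) = (11,100/833)×310 + (833/2)×4 = £5,796.85
TC(2,489) = (11,100/2,489)×310 + (2,489/2)×4 = £6,360.48
|ΔTC| = |£5,796.85 − £6,360.48| = £563.63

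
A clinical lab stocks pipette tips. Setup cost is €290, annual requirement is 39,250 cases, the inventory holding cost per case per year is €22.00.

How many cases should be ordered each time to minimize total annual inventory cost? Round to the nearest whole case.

1,017 cases

Q* = √(2·D·S / H) = √(2·39,250·290 / 22) = √1,034,772.7 ≈ 1,017.24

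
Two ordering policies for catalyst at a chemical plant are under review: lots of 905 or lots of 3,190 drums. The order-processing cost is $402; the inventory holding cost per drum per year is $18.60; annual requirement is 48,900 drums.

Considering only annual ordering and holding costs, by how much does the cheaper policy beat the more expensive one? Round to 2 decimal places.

$5,691.49

For each Q, cost = (D/Q)·S + (Q/2)·H.
TC(905) = (48,900/905)×402 + (905/2)×18.6 = $30,137.83
TC(3,190) = (48,900/3,190)×402 + (3,190/2)×18.6 = $35,829.32
Lots of 905 are cheaper by $5,691.49.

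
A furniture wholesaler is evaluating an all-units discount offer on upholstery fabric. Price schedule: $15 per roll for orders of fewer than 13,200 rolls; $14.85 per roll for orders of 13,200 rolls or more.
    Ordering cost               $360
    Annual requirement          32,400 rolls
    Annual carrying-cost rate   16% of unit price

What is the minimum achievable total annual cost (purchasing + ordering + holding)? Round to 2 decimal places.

$493,482.46

H₁ = 16%×$15 = $2.4000;  H₂ = 16%×$14.85 = $2.3760
EOQ₁ = √(2×32,400×360/2.4000) = 3,117.69  (< 13,200, feasible at tier 1)
EOQ₂ = √(2×32,400×360/2.3760) = 3,133.40  (< 13,200 → use Q = 13,200 at tier-2 price)
TC(tier 1 (EOQ₁), Q≈3,117.7) = $493,482.46
TC(tier 2, Q≈13,200.0) = $497,705.24
Minimum at tier 1 (EOQ₁): $493,482.46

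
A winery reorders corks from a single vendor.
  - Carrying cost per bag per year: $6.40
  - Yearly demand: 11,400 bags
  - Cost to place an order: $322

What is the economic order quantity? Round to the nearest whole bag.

1,071 bags

EOQ = √(2DS/H) = √(2 × 11,400 × 322 / 6.4)
    = √(1,147,125.00) ≈ 1,071.04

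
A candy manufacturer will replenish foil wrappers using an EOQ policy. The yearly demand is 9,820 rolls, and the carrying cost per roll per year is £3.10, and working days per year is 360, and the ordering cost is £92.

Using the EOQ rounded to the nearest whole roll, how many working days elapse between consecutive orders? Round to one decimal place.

2DS/H = 2·9,820·92/3.1 = 582,864.52
EOQ = √582,864.52 ≈ 763.46 → Q = 763 rolls
Cycle time = (working days × Q)/D = (360 × 763) / 9,820 = 27.971 days

28.0 days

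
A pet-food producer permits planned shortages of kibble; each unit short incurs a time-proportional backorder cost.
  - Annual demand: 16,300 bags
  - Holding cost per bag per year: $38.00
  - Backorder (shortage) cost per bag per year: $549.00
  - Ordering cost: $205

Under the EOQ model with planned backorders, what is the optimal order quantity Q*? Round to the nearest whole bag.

434 bags

Basic EOQ = √(2·16,300·205/38) = 419.367
Backorder adjustment √((H+b)/b) = √((38+549)/549) = 1.0340
Q* = 419.367 × 1.0340 ≈ 433.64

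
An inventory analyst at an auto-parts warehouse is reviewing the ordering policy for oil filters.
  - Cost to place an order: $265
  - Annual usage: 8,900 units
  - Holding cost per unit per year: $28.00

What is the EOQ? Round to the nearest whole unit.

2DS/H = 2·8,900·265/28 = 168,464.29
EOQ = √168,464.29 ≈ 410.44

410 units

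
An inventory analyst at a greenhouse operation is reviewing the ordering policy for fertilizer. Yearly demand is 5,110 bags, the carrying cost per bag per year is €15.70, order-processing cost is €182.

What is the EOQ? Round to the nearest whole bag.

344 bags

Optimal lot size Q* = (2 × 5,110 × €182 / €15.7)^½ ≈ 344.20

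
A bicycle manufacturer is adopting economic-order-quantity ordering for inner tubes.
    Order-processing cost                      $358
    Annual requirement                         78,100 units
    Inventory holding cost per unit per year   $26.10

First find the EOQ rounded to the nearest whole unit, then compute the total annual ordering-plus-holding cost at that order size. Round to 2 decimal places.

Optimal lot size Q* = (2 × 78,100 × $358 / $26.1)^½ ≈ 1,463.73 → Q = 1,464 units
Orders/yr = 78,100/1,464 = 53.347; ordering cost = 53.347 × $358 = $19,098.22
Average inventory = 1,464/2 = 732; holding cost = 732 × $26.1 = $19,105.20
Total = $19,098.22 + $19,105.20 = $38,203.42

$38,203.42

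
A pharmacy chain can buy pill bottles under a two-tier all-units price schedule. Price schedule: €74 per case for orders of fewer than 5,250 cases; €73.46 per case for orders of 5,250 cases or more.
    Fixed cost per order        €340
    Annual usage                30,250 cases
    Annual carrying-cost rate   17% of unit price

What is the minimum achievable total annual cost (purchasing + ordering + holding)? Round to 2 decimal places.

€2,254,586.35

H₁ = 17%×€74 = €12.5800;  H₂ = 17%×€73.46 = €12.4882
EOQ₁ = √(2×30,250×340/12.5800) = 1,278.72  (< 5,250, feasible at tier 1)
EOQ₂ = √(2×30,250×340/12.4882) = 1,283.42  (< 5,250 → use Q = 5,250 at tier-2 price)
TC(tier 1 (EOQ₁), Q≈1,278.7) = €2,254,586.35
TC(tier 2, Q≈5,250.0) = €2,256,905.57
Minimum at tier 1 (EOQ₁): €2,254,586.35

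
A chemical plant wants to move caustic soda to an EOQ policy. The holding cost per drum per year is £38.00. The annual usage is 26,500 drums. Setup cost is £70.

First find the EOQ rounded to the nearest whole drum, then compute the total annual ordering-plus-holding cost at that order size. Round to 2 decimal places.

£11,873.51

Optimal lot size Q* = (2 × 26,500 × £70 / £38)^½ ≈ 312.46 → Q = 312 drums
Annual ordering cost = (D/Q)·S = (26,500/312) × 70 = £5,945.51
Annual holding cost  = (Q/2)·H = (312/2) × 38 = £5,928.00
Total = £5,945.51 + £5,928.00 = £11,873.51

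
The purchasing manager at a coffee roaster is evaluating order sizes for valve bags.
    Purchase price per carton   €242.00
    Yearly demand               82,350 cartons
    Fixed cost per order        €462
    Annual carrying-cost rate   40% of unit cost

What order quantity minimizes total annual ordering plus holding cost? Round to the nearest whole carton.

887 cartons

Holding cost per carton per year: H = 40% × €242 = €96.8000
EOQ = √(2DS/H) = √(2 × 82,350 × 462 / 96.8)
    = √(786,068.18) ≈ 886.60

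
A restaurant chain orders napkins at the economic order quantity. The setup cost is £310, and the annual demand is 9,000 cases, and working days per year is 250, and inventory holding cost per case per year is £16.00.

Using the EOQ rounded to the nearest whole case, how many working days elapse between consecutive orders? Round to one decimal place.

Optimal lot size Q* = (2 × 9,000 × £310 / £16)^½ ≈ 590.55 → Q = 591 cases
T = Q/D × 250 days = 591/9,000 × 250 = 16.417 days

16.4 days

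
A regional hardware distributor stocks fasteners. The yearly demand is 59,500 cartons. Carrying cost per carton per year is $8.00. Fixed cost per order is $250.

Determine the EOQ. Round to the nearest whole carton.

1,928 cartons

EOQ = √(2DS/H) = √(2 × 59,500 × 250 / 8)
    = √(3,718,750.00) ≈ 1,928.41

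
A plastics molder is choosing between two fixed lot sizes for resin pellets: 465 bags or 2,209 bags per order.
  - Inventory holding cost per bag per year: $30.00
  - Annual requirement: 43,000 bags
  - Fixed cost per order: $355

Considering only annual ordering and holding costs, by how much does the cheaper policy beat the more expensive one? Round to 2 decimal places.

$242.41

TC(Q) = (D/Q)S + (Q/2)H
TC(465) = (43,000/465)×355 + (465/2)×30 = $39,802.96
TC(2,209) = (43,000/2,209)×355 + (2,209/2)×30 = $40,045.37
Lots of 465 are cheaper by $242.41.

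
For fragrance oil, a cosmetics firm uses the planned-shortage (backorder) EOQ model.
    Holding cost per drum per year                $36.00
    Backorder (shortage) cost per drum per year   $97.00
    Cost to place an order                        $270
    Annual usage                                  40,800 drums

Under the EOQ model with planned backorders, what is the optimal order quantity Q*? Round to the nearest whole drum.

916 drums

Basic EOQ = √(2·40,800·270/36) = 782.304
Backorder adjustment √((H+b)/b) = √((36+97)/97) = 1.1710
Q* = 782.304 × 1.1710 ≈ 916.04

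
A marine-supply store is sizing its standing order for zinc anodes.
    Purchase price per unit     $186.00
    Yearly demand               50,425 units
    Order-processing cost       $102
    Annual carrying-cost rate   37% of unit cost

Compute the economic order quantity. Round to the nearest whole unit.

387 units

Carrying cost H = $186 × 37% = $68.8200/unit/yr
Q* = √(2·D·S / H) = √(2·50,425·102 / 68.82) = √149,472.5 ≈ 386.62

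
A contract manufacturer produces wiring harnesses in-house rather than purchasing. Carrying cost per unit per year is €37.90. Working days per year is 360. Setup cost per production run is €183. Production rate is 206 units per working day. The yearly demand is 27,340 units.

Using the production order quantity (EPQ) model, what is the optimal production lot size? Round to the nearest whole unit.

647 units

d = 27,340/360 = 75.9444 units/day;  effective holding cost H(1 − d/p) = 37.9·(1 − 75.9444/206) = 23.92770
Q* = √(2DS / H_eff) = √(2·27,340·183 / 23.92770) ≈ 646.68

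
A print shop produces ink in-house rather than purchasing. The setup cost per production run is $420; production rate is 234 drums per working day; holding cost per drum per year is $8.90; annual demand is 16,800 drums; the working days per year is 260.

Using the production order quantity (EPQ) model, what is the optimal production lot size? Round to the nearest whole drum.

Daily demand d = 16,800/260 = 64.615; p = 234; 1 − d/p = 0.72387
EPQ = √(2DS / (H(1 − d/p)))
    = √(2 × 16,800 × 420 / (8.9 × 0.72387)) ≈ 1,480.03

1,480 drums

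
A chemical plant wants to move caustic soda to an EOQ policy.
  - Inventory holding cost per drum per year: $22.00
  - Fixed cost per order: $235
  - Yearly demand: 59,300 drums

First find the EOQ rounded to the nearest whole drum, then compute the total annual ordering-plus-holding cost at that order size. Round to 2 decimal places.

Optimal lot size Q* = (2 × 59,300 × $235 / $22)^½ ≈ 1,125.55 → Q = 1,126 drums
Annual ordering cost = (D/Q)·S = (59,300/1,126) × 235 = $12,376.11
Annual holding cost  = (Q/2)·H = (1,126/2) × 22 = $12,386.00
Total = $12,376.11 + $12,386.00 = $24,762.11

$24,762.11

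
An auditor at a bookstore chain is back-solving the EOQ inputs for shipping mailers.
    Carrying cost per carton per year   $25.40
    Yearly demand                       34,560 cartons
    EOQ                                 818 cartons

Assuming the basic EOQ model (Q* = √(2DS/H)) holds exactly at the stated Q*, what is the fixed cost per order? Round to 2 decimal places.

$245.89

EOQ relation: Q² = 2DS/H, so rearrange for the unknown.
S = Q²H / (2D) = 818² × 25.4 / (2 × 34,560) = 245.8876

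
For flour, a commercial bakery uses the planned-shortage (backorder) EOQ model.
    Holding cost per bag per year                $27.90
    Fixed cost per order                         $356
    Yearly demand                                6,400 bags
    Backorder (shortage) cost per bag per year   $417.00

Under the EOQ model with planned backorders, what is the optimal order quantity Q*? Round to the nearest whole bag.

417 bags

Basic EOQ = √(2·6,400·356/27.9) = 404.136
Backorder adjustment √((H+b)/b) = √((27.9+417)/417) = 1.0329
Q* = 404.136 × 1.0329 ≈ 417.44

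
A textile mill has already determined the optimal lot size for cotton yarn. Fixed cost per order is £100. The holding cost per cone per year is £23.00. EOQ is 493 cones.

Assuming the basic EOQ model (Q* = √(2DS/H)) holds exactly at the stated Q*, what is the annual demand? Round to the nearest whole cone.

From Q* = √(2DS/H) ⇒ Q*² = 2DS/H.
D = Q²H / (2S) = 493² × 23 / (2 × 100) = 27,950.63

27,951 cones per year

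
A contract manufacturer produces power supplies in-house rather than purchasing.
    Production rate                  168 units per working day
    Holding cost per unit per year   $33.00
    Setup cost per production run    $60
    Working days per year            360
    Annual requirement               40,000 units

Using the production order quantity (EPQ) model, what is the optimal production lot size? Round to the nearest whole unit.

655 units

Daily demand d = 40,000/360 = 111.111; p = 168; 1 − d/p = 0.33862
EPQ = √(2DS / (H(1 − d/p)))
    = √(2 × 40,000 × 60 / (33 × 0.33862)) ≈ 655.40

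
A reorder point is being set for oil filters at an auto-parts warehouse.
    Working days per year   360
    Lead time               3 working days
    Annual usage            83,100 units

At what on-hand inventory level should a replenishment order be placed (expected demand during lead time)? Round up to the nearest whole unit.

693 units

Daily demand d = 83,100 / 360 = 230.833 units/day
Demand during lead time = 230.833 × 3 = 692.50
Reorder point = 692.50 → round up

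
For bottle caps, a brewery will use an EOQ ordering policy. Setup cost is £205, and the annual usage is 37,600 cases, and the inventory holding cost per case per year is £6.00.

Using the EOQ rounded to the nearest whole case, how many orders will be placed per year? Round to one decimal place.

2DS/H = 2·37,600·205/6 = 2,569,333.33
EOQ = √2,569,333.33 ≈ 1,602.91 → Q = 1,603
N = D/Q = 37,600/1,603 ≈ 23.456 orders/yr

23.5 orders per year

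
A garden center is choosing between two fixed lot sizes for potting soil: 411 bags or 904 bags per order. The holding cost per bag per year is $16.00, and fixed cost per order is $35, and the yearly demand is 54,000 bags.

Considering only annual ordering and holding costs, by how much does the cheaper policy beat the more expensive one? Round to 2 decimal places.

$1,436.17

Annual cost at Q: ordering D·S/Q plus holding Q·H/2.
TC(411) = (54,000/411)×35 + (411/2)×16 = $7,886.54
TC(904) = (54,000/904)×35 + (904/2)×16 = $9,322.71
|ΔTC| = |$7,886.54 − $9,322.71| = $1,436.17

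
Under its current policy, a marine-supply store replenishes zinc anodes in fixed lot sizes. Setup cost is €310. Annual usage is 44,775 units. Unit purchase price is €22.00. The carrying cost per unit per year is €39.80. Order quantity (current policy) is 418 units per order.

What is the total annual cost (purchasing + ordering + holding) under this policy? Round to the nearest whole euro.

Annual ordering cost = (D/Q)·S = (44,775/418) × 310 = €33,206.34
Annual holding cost  = (Q/2)·H = (418/2) × 39.8 = €8,318.20
Purchase cost = D·C = 44,775 × 22 = €985,050.00
Total = €33,206.34 + €8,318.20 + €985,050.00 = €1,026,574.54

€1,026,575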